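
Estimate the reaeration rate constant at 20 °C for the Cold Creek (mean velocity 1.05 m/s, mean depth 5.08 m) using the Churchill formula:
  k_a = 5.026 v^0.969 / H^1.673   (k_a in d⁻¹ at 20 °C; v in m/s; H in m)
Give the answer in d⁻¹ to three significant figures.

k_a = 5.026 × 1.05^0.969 / 5.08^1.673 = 5.026 × 1.048 / 15.17 = 0.3474 d⁻¹.

k_a ≈ 0.347 d⁻¹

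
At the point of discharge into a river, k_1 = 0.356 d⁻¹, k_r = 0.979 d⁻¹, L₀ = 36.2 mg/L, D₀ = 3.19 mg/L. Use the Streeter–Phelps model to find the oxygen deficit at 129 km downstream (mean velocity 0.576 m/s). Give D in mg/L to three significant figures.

D ≈ 6.84 mg/L

Travel time t = x/v = 129 km / (0.576 m/s) = 129000 m / 0.576 m/s = 224000 s = 2.592 d.
k_1 L₀/(k_r−k_1) = 0.356×36.2/(0.979−0.356) = 12.89/0.6230 = 20.69 mg/L.
e^(−k_1 t) = e^(−0.356×2.592) = 0.3974; e^(−k_r t) = e^(−0.979×2.592) = 0.07905.
D = 20.69 × (0.3974 − 0.07905) + 3.19 × 0.07905 = 6.585 + 0.2522 = 6.838 mg/L.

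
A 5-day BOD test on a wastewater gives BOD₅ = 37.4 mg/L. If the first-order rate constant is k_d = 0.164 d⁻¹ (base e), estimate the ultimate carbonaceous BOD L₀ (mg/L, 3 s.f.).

BOD₅ = L₀(1 − e^(−5k_d)) ⇒ L₀ = BOD₅ / (1 − e^(−5×0.164))
= 37.4 / (1 − 0.4404) = 37.4 / 0.5596 = 66.84 mg/L.

L₀ ≈ 66.8 mg/L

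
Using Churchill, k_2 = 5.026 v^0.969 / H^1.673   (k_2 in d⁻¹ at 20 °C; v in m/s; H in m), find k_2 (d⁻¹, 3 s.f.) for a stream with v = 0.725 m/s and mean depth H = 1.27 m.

k_2 = 5.026 × 0.725^0.969 / 1.27^1.673 = 5.026 × 0.7323 / 1.492 = 2.467 d⁻¹.

k_2 ≈ 2.47 d⁻¹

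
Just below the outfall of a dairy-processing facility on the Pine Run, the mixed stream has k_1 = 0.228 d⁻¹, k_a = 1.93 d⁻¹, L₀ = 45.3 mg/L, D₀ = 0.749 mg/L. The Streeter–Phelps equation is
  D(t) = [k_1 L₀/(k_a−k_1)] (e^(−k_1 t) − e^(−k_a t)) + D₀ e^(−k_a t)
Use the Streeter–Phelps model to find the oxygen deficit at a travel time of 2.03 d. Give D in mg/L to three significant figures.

D ≈ 3.71 mg/L

k_1 L₀/(k_a−k_1) = 0.228×45.3/(1.93−0.228) = 10.33/1.702 = 6.068 mg/L.
e^(−k_1 t) = e^(−0.228×2.030) = 0.6295; e^(−k_a t) = e^(−1.93×2.030) = 0.01988.
D = 6.068 × (0.6295 − 0.01988) + 0.749 × 0.01988 = 3.699 + 0.01489 = 3.714 mg/L.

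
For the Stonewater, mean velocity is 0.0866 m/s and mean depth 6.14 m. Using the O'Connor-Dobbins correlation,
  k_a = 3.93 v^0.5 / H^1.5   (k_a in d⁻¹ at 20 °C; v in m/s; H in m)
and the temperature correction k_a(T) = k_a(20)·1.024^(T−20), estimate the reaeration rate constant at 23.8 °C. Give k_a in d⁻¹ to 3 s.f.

k_a ≈ 0.0832 d⁻¹

k_a(20) = 3.93 × 0.0866^0.5 / 6.14^1.5 = 3.93 × 0.2943 / 15.21 = 0.07601 d⁻¹.
k_a(23.8) = 0.07601 × 1.024^(23.8−20) = 0.07601 × 1.094 = 0.08318 d⁻¹.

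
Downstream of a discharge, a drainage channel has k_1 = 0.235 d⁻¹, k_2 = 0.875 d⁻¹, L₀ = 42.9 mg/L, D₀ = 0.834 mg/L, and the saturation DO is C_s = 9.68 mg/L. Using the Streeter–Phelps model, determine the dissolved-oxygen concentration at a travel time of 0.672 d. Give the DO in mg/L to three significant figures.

DO ≈ 4.51 mg/L

k_1 L₀/(k_2−k_1) = 0.235×42.9/(0.875−0.235) = 10.08/0.6400 = 15.75 mg/L.
e^(−k_1 t) = e^(−0.235×0.6720) = 0.8539; e^(−k_2 t) = e^(−0.875×0.6720) = 0.5554.
D = 15.75 × (0.8539 − 0.5554) + 0.834 × 0.5554 = 4.702 + 0.4632 = 5.165 mg/L.
DO = C_s − D = 9.68 − 5.165 = 4.515 mg/L.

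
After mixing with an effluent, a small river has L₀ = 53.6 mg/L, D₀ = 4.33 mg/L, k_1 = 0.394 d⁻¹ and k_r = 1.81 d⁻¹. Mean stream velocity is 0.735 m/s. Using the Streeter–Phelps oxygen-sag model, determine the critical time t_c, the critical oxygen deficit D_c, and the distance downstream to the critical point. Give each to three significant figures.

t_c = [1/(k_r−k_1)] ln[(k_r/k_1)(1 − D₀(k_r−k_1)/(k_1 L₀))]
= [1/(1.81−0.394)] ln[(1.81/0.394)(1 − 4.33×1.416/(0.394×53.6))]
= (1/1.416) ln[4.594 × 0.7097] = 0.7062 × ln(3.260) = 0.7062 × 1.182 = 0.8346 d.
L(t_c) = L₀ e^(−k_1 t_c) = 53.6 × 0.7198 = 38.58 mg/L, and at the critical point k_r D_c = k_1 L, so D_c = (0.394/1.81) × 38.58 = 8.398 mg/L.
x_c = v t_c = 0.735 m/s × 0.8346 d × 86400 s/d = 53000 m ≈ 53.0 km.

t_c ≈ 0.835 d; D_c ≈ 8.40 mg/L; x_c ≈ 53.0 km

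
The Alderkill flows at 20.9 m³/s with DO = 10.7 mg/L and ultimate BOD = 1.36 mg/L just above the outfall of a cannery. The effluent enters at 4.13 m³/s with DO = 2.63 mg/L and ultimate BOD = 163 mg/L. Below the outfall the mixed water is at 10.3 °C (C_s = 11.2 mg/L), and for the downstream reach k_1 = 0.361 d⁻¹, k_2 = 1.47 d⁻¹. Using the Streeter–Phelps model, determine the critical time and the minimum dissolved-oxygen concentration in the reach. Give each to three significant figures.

Mixed DO = (20.9×10.7 + 4.13×2.63)/(20.9+4.13) = 234.5/25.03 = 9.368 mg/L.
Mixed L₀ = (20.9×1.36 + 4.13×163)/(25.03) = 701.6/25.03 = 28.03 mg/L.
Initial deficit D₀ = C_s − DO₀ = 11.2 − 9.368 = 1.832 mg/L.
t_c = (1/1.109) ln[(1.47/0.361)(1 − 1.832×1.109/(0.361×28.03))] = 0.9017 × ln(3.255) = 1.064 d.
D_c = (0.361/1.47) × 28.03 × e^(−0.361×1.064) = 0.2456 × 28.03 × 0.6810 = 4.688 mg/L.
Minimum DO = 11.2 − 4.688 = 6.512 mg/L.

t_c ≈ 1.06 d; minimum DO ≈ 6.51 mg/L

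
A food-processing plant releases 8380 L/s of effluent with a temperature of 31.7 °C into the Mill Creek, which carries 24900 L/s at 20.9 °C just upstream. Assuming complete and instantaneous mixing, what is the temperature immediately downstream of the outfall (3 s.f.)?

Flow-weighted mixing: C = (Q_r C_r + Q_w C_w)/(Q_r + Q_w)
= (24900×20.9 + 8380×31.7)/(24900 + 8380) = 786100/33280 = 23.62 °C.

23.6 °C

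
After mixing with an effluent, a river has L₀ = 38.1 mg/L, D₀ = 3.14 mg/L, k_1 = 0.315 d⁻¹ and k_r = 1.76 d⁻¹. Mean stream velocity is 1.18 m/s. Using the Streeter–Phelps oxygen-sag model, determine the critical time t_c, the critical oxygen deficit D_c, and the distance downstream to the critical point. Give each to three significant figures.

t_c ≈ 0.862 d; D_c ≈ 5.20 mg/L; x_c ≈ 87.9 km

With k_r/k_1 = 5.587 and 1 − D₀(k_r−k_1)/(k_1 L₀) = 0.6219,
t_c = ln(5.587 × 0.6219) / (1.76 − 0.315) = ln(3.475) / 1.445 = 1.246/1.445 = 0.8620 d.
D_c = (k_1/k_r) L₀ e^(−k_1 t_c) = (0.315/1.76) × 38.1 × e^(−0.315×0.8620) = 0.1790 × 38.1 × 0.7622 = 5.198 mg/L.
x_c = v t_c = 1.18 m/s × 0.8620 d × 86400 s/d = 87880 m ≈ 87.9 km.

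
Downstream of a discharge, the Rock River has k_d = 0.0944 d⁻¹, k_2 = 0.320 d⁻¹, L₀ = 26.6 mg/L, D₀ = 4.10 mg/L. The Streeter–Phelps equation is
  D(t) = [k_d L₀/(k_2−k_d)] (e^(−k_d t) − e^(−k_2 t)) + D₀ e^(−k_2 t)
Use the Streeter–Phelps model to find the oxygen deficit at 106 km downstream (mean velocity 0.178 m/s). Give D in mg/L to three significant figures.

D ≈ 5.03 mg/L

Travel time t = x/v = 106 km / (0.178 m/s) = 106000 m / 0.178 m/s = 595500 s = 6.892 d.
k_d L₀/(k_2−k_d) = 0.0944×26.6/(0.320−0.0944) = 2.511/0.2256 = 11.13 mg/L.
e^(−k_d t) = e^(−0.0944×6.892) = 0.5217; e^(−k_2 t) = e^(−0.320×6.892) = 0.1102.
D = 11.13 × (0.5217 − 0.1102) + 4.10 × 0.1102 = 4.580 + 0.4518 = 5.032 mg/L.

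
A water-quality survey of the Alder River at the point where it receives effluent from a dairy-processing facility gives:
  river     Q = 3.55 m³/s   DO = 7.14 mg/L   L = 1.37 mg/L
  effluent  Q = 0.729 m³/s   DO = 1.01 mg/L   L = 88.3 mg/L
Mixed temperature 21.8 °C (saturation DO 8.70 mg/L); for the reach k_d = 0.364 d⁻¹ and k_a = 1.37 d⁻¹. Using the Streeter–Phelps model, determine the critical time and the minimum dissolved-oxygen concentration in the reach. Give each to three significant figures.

t_c ≈ 0.732 d; minimum DO ≈ 5.41 mg/L

Mixed DO = (3.55×7.14 + 0.729×1.01)/(3.55+0.729) = 26.08/4.279 = 6.096 mg/L.
Mixed L₀ = (3.55×1.37 + 0.729×88.3)/(4.279) = 69.23/4.279 = 16.18 mg/L.
Initial deficit D₀ = C_s − DO₀ = 8.70 − 6.096 = 2.604 mg/L.
t_c = (1/1.006) ln[(1.37/0.364)(1 − 2.604×1.006/(0.364×16.18))] = 0.9940 × ln(2.089) = 0.7325 d.
D_c = (0.364/1.37) × 16.18 × e^(−0.364×0.7325) = 0.2657 × 16.18 × 0.7660 = 3.293 mg/L.
Minimum DO = 8.70 − 3.293 = 5.407 mg/L.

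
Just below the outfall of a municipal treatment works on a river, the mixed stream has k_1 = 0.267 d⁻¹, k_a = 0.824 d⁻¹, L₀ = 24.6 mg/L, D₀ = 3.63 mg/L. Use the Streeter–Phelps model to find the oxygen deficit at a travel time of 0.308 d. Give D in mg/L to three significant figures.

k_1 L₀/(k_a−k_1) = 0.267×24.6/(0.824−0.267) = 6.568/0.5570 = 11.79 mg/L.
e^(−k_1 t) = e^(−0.267×0.3080) = 0.9211; e^(−k_a t) = e^(−0.824×0.3080) = 0.7759.
D = 11.79 × (0.9211 − 0.7759) + 3.63 × 0.7759 = 1.712 + 2.816 = 4.529 mg/L.

D ≈ 4.53 mg/L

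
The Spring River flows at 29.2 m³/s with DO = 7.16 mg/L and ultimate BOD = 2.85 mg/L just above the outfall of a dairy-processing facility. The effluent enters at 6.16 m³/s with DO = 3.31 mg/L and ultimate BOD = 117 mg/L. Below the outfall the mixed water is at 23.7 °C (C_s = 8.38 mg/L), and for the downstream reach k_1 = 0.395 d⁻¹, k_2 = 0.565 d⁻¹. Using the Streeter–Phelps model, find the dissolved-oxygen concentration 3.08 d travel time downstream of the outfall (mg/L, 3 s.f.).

DO ≈ 1.67 mg/L

Mixed DO = (29.2×7.16 + 6.16×3.31)/(29.2+6.16) = 229.5/35.36 = 6.489 mg/L.
Mixed L₀ = (29.2×2.85 + 6.16×117)/(35.36) = 803.9/35.36 = 22.74 mg/L.
Initial deficit D₀ = C_s − DO₀ = 8.38 − 6.489 = 1.891 mg/L.
D(3.08) = [0.395×22.74/(0.565−0.395)](e^(−0.395×3.08) − e^(−0.565×3.08)) + 1.891 e^(−0.565×3.08)
= 52.83 × (0.2962 − 0.1755) + 1.891 × 0.1755 = 6.711 mg/L.
DO = 8.38 − 6.711 = 1.669 mg/L.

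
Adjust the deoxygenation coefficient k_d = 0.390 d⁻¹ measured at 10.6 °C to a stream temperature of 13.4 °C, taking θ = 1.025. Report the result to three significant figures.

k_d(T₂) = k_d(T₁) · θ^(T₂−T₁) = 0.390 × 1.025^(13.4−10.6)
= 0.390 × 1.025^2.80 = 0.390 × 1.072 = 0.4179 d⁻¹.

k_d ≈ 0.418 d⁻¹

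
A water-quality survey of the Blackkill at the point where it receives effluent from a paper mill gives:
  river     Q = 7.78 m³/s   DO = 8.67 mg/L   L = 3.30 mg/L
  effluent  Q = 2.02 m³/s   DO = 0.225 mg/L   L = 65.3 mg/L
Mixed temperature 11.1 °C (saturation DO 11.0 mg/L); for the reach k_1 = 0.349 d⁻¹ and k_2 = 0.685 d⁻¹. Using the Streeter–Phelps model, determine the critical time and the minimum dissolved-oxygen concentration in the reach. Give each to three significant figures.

t_c ≈ 1.18 d; minimum DO ≈ 5.56 mg/L

Mixed DO = (7.78×8.67 + 2.02×0.225)/(7.78+2.02) = 67.91/9.800 = 6.929 mg/L.
Mixed L₀ = (7.78×3.30 + 2.02×65.3)/(9.800) = 157.6/9.800 = 16.08 mg/L.
Initial deficit D₀ = C_s − DO₀ = 11.0 − 6.929 = 4.071 mg/L.
t_c = (1/0.3360) ln[(0.685/0.349)(1 − 4.071×0.3360/(0.349×16.08))] = 2.976 × ln(1.484) = 1.176 d.
D_c = (0.349/0.685) × 16.08 × e^(−0.349×1.176) = 0.5095 × 16.08 × 0.6635 = 5.435 mg/L.
Minimum DO = 11.0 − 5.435 = 5.565 mg/L.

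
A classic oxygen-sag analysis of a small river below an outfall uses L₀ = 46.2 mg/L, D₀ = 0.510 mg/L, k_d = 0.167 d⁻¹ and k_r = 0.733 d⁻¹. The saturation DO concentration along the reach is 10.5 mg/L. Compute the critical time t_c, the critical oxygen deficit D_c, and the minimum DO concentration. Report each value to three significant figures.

t_c ≈ 2.55 d; D_c ≈ 6.88 mg/L; min DO ≈ 3.62 mg/L

With k_r/k_d = 4.389 and 1 − D₀(k_r−k_d)/(k_d L₀) = 0.9626,
t_c = ln(4.389 × 0.9626) / (0.733 − 0.167) = ln(4.225) / 0.5660 = 1.441/0.5660 = 2.546 d.
D_c = (k_d/k_r) L₀ e^(−k_d t_c) = (0.167/0.733) × 46.2 × e^(−0.167×2.546) = 0.2278 × 46.2 × 0.6537 = 6.880 mg/L.
Minimum DO = C_s − D_c = 10.5 − 6.880 = 3.620 mg/L.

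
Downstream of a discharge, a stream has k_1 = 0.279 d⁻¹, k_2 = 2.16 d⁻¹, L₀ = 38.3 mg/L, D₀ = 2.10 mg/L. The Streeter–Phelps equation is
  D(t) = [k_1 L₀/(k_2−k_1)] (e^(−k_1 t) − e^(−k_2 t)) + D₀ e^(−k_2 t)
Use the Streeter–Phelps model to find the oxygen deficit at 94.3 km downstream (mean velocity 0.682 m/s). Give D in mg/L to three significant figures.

D ≈ 3.52 mg/L

Travel time t = x/v = 94.3 km / (0.682 m/s) = 94300 m / 0.682 m/s = 138300 s = 1.600 d.
k_1 L₀/(k_2−k_1) = 0.279×38.3/(2.16−0.279) = 10.69/1.881 = 5.681 mg/L.
e^(−k_1 t) = e^(−0.279×1.600) = 0.6399; e^(−k_2 t) = e^(−2.16×1.600) = 0.03153.
D = 5.681 × (0.6399 − 0.03153) + 2.10 × 0.03153 = 3.456 + 0.06622 = 3.522 mg/L.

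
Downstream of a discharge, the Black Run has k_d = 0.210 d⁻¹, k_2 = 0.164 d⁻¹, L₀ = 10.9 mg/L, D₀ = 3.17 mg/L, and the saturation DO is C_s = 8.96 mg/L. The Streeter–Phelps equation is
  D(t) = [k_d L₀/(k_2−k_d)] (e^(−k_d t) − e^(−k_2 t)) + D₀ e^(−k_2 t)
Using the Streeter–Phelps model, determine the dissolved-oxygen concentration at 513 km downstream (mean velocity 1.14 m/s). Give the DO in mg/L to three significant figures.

Travel time t = x/v = 513 km / (1.14 m/s) = 513000 m / 1.14 m/s = 450000 s = 5.208 d.
k_d L₀/(k_2−k_d) = 0.210×10.9/(0.164−0.210) = 2.289/-0.04600 = -49.76 mg/L.
e^(−k_d t) = e^(−0.210×5.208) = 0.3350; e^(−k_2 t) = e^(−0.164×5.208) = 0.4256.
D = -49.76 × (0.3350 − 0.4256) + 3.17 × 0.4256 = 4.512 + 1.349 = 5.862 mg/L.
DO = C_s − D = 8.96 − 5.862 = 3.098 mg/L.

DO ≈ 3.10 mg/L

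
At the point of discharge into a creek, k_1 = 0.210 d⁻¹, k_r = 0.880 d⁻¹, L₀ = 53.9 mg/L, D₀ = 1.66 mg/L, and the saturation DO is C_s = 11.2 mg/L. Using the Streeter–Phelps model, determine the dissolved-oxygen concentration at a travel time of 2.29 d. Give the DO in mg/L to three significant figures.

k_1 L₀/(k_r−k_1) = 0.210×53.9/(0.880−0.210) = 11.32/0.6700 = 16.89 mg/L.
e^(−k_1 t) = e^(−0.210×2.290) = 0.6182; e^(−k_r t) = e^(−0.880×2.290) = 0.1333.
D = 16.89 × (0.6182 − 0.1333) + 1.66 × 0.1333 = 8.192 + 0.2213 = 8.414 mg/L.
DO = C_s − D = 11.2 − 8.414 = 2.786 mg/L.

DO ≈ 2.79 mg/L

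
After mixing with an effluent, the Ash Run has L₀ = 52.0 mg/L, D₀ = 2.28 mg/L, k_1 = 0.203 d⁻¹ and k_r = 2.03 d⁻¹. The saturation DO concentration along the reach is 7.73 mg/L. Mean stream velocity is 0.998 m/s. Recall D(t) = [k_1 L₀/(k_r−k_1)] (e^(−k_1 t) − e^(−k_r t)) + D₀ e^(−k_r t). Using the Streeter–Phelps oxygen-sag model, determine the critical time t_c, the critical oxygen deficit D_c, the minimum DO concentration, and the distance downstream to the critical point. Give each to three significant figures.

t_c ≈ 0.986 d; D_c ≈ 4.26 mg/L; min DO ≈ 3.47 mg/L; x_c ≈ 85.0 km

At the critical point dD/dt = 0, so k_1 L₀ e^(−k_1 t) = k_r D. Substituting D(t) from the Streeter–Phelps equation and solving for t gives
t_c = ln[(k_r/k_1)(1 − D₀(k_r−k_1)/(k_1 L₀))] / (k_r−k_1).
Here k_r−k_1 = 1.827 d⁻¹ and 1 − D₀(k_r−k_1)/(k_1 L₀) = 1 − 2.28×1.827/(0.203×52.0) = 0.6054, so
t_c = ln(10.00 × 0.6054) / 1.827 = 1.801 / 1.827 = 0.9856 d.
L(t_c) = L₀ e^(−k_1 t_c) = 52.0 × 0.8187 = 42.57 mg/L, and at the critical point k_r D_c = k_1 L, so D_c = (0.203/2.03) × 42.57 = 4.257 mg/L.
Minimum DO = C_s − D_c = 7.73 − 4.257 = 3.473 mg/L.
x_c = v t_c = 0.998 m/s × 0.9856 d × 86400 s/d = 84990 m ≈ 85.0 km.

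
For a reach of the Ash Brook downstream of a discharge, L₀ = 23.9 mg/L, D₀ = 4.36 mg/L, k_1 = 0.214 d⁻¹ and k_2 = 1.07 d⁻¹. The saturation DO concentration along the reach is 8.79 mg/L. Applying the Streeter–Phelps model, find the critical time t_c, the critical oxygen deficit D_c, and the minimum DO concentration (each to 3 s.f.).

With k_2/k_1 = 5.000 and 1 − D₀(k_2−k_1)/(k_1 L₀) = 0.2703,
t_c = ln(5.000 × 0.2703) / (1.07 − 0.214) = ln(1.351) / 0.8560 = 0.3012/0.8560 = 0.3519 d.
D_c = (k_1/k_2) L₀ e^(−k_1 t_c) = (0.214/1.07) × 23.9 × e^(−0.214×0.3519) = 0.2000 × 23.9 × 0.9275 = 4.433 mg/L.
Minimum DO = C_s − D_c = 8.79 − 4.433 = 4.357 mg/L.

t_c ≈ 0.352 d; D_c ≈ 4.43 mg/L; min DO ≈ 4.36 mg/L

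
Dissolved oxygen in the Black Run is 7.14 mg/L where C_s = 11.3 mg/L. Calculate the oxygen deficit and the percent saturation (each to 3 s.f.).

D ≈ 4.16 mg/L; 63.2 % saturation

D = C_s − C = 11.3 − 7.14 = 4.16 mg/L.
% saturation = 7.14/11.3 × 100 = 63.2 %.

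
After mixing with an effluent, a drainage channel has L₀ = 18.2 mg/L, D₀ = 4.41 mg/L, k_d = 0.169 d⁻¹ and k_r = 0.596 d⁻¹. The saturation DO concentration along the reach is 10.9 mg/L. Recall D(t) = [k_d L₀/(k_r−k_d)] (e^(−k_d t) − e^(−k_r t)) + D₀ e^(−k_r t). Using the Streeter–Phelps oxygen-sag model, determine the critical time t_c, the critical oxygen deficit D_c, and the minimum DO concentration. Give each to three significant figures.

With k_r/k_d = 3.527 and 1 − D₀(k_r−k_d)/(k_d L₀) = 0.3878,
t_c = ln(3.527 × 0.3878) / (0.596 − 0.169) = ln(1.368) / 0.4270 = 0.3130/0.4270 = 0.7331 d.
L(t_c) = L₀ e^(−k_d t_c) = 18.2 × 0.8835 = 16.08 mg/L, and at the critical point k_r D_c = k_d L, so D_c = (0.169/0.596) × 16.08 = 4.559 mg/L.
Minimum DO = C_s − D_c = 10.9 − 4.559 = 6.341 mg/L.

t_c ≈ 0.733 d; D_c ≈ 4.56 mg/L; min DO ≈ 6.34 mg/L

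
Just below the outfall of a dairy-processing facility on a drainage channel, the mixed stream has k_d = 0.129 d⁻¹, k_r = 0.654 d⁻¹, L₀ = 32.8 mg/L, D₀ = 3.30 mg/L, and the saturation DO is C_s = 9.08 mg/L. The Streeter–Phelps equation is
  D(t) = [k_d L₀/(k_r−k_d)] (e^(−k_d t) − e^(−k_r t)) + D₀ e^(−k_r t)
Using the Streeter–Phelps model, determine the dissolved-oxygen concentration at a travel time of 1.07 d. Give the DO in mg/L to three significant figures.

DO ≈ 4.42 mg/L

k_d L₀/(k_r−k_d) = 0.129×32.8/(0.654−0.129) = 4.231/0.5250 = 8.059 mg/L.
e^(−k_d t) = e^(−0.129×1.070) = 0.8711; e^(−k_r t) = e^(−0.654×1.070) = 0.4967.
D = 8.059 × (0.8711 − 0.4967) + 3.30 × 0.4967 = 3.017 + 1.639 = 4.656 mg/L.
DO = C_s − D = 9.08 − 4.656 = 4.424 mg/L.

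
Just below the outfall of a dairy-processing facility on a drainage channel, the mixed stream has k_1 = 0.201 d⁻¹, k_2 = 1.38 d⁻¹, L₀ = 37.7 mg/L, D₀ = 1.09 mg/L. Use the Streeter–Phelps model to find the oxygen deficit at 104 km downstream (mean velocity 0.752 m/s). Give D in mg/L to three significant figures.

Travel time t = x/v = 104 km / (0.752 m/s) = 104000 m / 0.752 m/s = 138300 s = 1.601 d.
k_1 L₀/(k_2−k_1) = 0.201×37.7/(1.38−0.201) = 7.578/1.179 = 6.427 mg/L.
e^(−k_1 t) = e^(−0.201×1.601) = 0.7249; e^(−k_2 t) = e^(−1.38×1.601) = 0.1098.
D = 6.427 × (0.7249 − 0.1098) + 1.09 × 0.1098 = 3.953 + 0.1197 = 4.073 mg/L.

D ≈ 4.07 mg/L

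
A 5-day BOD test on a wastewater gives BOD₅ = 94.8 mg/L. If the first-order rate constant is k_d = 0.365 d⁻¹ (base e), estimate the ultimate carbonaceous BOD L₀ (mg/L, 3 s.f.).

L₀ ≈ 113 mg/L

BOD₅ = L₀(1 − e^(−5k_d)) ⇒ L₀ = BOD₅ / (1 − e^(−5×0.365))
= 94.8 / (1 − 0.1612) = 94.8 / 0.8388 = 113.0 mg/L.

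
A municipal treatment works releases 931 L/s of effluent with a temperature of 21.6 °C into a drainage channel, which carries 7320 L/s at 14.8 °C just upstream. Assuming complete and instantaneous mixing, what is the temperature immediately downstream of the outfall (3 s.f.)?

15.6 °C

Flow-weighted mixing: C = (Q_r C_r + Q_w C_w)/(Q_r + Q_w)
= (7320×14.8 + 931×21.6)/(7320 + 931) = 128400/8251 = 15.57 °C.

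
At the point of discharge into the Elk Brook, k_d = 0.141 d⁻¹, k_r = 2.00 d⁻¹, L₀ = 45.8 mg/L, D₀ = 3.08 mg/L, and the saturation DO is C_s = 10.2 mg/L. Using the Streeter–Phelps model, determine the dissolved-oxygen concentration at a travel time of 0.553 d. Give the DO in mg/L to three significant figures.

DO ≈ 7.12 mg/L

k_d L₀/(k_r−k_d) = 0.141×45.8/(2.00−0.141) = 6.458/1.859 = 3.474 mg/L.
e^(−k_d t) = e^(−0.141×0.5530) = 0.9250; e^(−k_r t) = e^(−2.00×0.5530) = 0.3309.
D = 3.474 × (0.9250 − 0.3309) + 3.08 × 0.3309 = 2.064 + 1.019 = 3.083 mg/L.
DO = C_s − D = 10.2 − 3.083 = 7.117 mg/L.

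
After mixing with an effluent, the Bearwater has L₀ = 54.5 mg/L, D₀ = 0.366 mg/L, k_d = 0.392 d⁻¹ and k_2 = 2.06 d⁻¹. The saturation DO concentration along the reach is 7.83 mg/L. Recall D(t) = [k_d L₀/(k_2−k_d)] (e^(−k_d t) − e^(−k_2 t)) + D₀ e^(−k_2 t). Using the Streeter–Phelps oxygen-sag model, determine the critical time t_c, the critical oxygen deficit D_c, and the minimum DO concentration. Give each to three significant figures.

t_c ≈ 0.977 d; D_c ≈ 7.07 mg/L; min DO ≈ 0.760 mg/L

At the critical point dD/dt = 0, so k_d L₀ e^(−k_d t) = k_2 D. Substituting D(t) from the Streeter–Phelps equation and solving for t gives
t_c = ln[(k_2/k_d)(1 − D₀(k_2−k_d)/(k_d L₀))] / (k_2−k_d).
Here k_2−k_d = 1.668 d⁻¹ and 1 − D₀(k_2−k_d)/(k_d L₀) = 1 − 0.366×1.668/(0.392×54.5) = 0.9714, so
t_c = ln(5.255 × 0.9714) / 1.668 = 1.630 / 1.668 = 0.9773 d.
L(t_c) = L₀ e^(−k_d t_c) = 54.5 × 0.6817 = 37.15 mg/L, and at the critical point k_2 D_c = k_d L, so D_c = (0.392/2.06) × 37.15 = 7.070 mg/L.
Minimum DO = C_s − D_c = 7.83 − 7.070 = 0.7598 mg/L.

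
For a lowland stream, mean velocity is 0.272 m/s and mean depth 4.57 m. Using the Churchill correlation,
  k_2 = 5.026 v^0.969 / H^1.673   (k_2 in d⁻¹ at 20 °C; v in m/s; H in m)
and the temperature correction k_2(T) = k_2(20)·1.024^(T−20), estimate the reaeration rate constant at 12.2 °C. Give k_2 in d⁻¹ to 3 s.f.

k_2(20) = 5.026 × 0.272^0.969 / 4.57^1.673 = 5.026 × 0.2832 / 12.71 = 0.1120 d⁻¹.
k_2(12.2) = 0.1120 × 1.024^(12.2−20) = 0.1120 × 0.8311 = 0.09310 d⁻¹.

k_2 ≈ 0.0931 d⁻¹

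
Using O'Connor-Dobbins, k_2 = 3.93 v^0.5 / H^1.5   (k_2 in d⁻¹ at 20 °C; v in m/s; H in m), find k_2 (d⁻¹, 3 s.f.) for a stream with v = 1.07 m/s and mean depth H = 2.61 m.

k_2 ≈ 0.964 d⁻¹

k_2 = 3.93 × 1.07^0.5 / 2.61^1.5 = 3.93 × 1.034 / 4.217 = 0.9641 d⁻¹.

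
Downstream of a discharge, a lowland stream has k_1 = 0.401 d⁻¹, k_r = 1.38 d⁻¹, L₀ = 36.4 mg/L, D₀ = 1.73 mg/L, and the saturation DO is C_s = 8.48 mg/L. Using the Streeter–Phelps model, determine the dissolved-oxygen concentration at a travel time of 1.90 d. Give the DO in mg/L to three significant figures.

k_1 L₀/(k_r−k_1) = 0.401×36.4/(1.38−0.401) = 14.60/0.9790 = 14.91 mg/L.
e^(−k_1 t) = e^(−0.401×1.900) = 0.4668; e^(−k_r t) = e^(−1.38×1.900) = 0.07266.
D = 14.91 × (0.4668 − 0.07266) + 1.73 × 0.07266 = 5.876 + 0.1257 = 6.002 mg/L.
DO = C_s − D = 8.48 − 6.002 = 2.478 mg/L.

DO ≈ 2.48 mg/L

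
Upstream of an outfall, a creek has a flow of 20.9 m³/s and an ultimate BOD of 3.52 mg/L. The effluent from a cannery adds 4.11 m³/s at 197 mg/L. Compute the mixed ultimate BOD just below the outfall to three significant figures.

35.3 mg/L

Flow-weighted mixing: C = (Q_r C_r + Q_w C_w)/(Q_r + Q_w)
= (20.9×3.52 + 4.11×197)/(20.9 + 4.11) = 883.2/25.01 = 35.32 mg/L.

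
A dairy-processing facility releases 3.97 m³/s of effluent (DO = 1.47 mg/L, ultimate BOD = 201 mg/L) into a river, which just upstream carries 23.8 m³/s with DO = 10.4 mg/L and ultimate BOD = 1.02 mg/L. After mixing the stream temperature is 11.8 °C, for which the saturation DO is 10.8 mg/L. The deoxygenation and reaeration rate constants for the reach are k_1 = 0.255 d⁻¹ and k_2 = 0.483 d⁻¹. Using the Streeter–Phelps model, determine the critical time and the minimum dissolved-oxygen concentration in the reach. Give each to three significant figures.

t_c ≈ 2.57 d; minimum DO ≈ 2.69 mg/L

Mixed DO = (23.8×10.4 + 3.97×1.47)/(23.8+3.97) = 253.4/27.77 = 9.123 mg/L.
Mixed L₀ = (23.8×1.02 + 3.97×201)/(27.77) = 822.2/27.77 = 29.61 mg/L.
Initial deficit D₀ = C_s − DO₀ = 10.8 − 9.123 = 1.677 mg/L.
t_c = (1/0.2280) ln[(0.483/0.255)(1 − 1.677×0.2280/(0.255×29.61))] = 4.386 × ln(1.798) = 2.574 d.
D_c = (0.255/0.483) × 29.61 × e^(−0.255×2.574) = 0.5280 × 29.61 × 0.5188 = 8.110 mg/L.
Minimum DO = 10.8 − 8.110 = 2.690 mg/L.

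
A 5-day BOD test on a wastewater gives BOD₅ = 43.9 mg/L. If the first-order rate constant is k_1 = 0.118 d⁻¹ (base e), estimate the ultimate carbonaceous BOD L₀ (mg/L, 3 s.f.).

L₀ ≈ 98.5 mg/L

BOD₅ = L₀(1 − e^(−5k_1)) ⇒ L₀ = BOD₅ / (1 − e^(−5×0.118))
= 43.9 / (1 − 0.5543) = 43.9 / 0.4457 = 98.50 mg/L.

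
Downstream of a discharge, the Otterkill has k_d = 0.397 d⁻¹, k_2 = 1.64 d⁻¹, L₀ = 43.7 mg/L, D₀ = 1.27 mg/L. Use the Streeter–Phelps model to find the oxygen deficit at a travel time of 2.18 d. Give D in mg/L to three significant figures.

k_d L₀/(k_2−k_d) = 0.397×43.7/(1.64−0.397) = 17.35/1.243 = 13.96 mg/L.
e^(−k_d t) = e^(−0.397×2.180) = 0.4209; e^(−k_2 t) = e^(−1.64×2.180) = 0.02801.
D = 13.96 × (0.4209 − 0.02801) + 1.27 × 0.02801 = 5.483 + 0.03557 = 5.519 mg/L.

D ≈ 5.52 mg/L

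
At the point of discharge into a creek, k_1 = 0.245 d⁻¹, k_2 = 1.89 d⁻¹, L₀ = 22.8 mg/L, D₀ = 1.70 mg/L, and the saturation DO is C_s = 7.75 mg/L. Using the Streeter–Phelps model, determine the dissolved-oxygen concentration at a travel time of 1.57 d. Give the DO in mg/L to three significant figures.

k_1 L₀/(k_2−k_1) = 0.245×22.8/(1.89−0.245) = 5.586/1.645 = 3.396 mg/L.
e^(−k_1 t) = e^(−0.245×1.570) = 0.6807; e^(−k_2 t) = e^(−1.89×1.570) = 0.05144.
D = 3.396 × (0.6807 − 0.05144) + 1.70 × 0.05144 = 2.137 + 0.08745 = 2.224 mg/L.
DO = C_s − D = 7.75 − 2.224 = 5.526 mg/L.

DO ≈ 5.53 mg/L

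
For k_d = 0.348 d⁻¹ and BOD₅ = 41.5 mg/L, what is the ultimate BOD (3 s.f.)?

BOD₅ = L₀(1 − e^(−5k_d)) ⇒ L₀ = BOD₅ / (1 − e^(−5×0.348))
= 41.5 / (1 − 0.1755) = 41.5 / 0.8245 = 50.33 mg/L.

L₀ ≈ 50.3 mg/L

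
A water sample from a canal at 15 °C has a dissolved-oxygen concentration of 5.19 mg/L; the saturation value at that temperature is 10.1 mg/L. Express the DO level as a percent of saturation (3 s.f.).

51.4 % saturation

% saturation = C/C_s × 100 = 5.19/10.1 × 100 = 51.4 %.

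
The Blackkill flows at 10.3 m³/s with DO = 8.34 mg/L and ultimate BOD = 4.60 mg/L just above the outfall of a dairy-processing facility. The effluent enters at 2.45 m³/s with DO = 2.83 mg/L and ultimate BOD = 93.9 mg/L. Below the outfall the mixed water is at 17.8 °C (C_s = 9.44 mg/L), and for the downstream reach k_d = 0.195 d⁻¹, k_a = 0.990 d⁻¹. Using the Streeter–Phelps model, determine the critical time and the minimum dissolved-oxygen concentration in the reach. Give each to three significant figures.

t_c ≈ 1.39 d; minimum DO ≈ 6.17 mg/L

Mixed DO = (10.3×8.34 + 2.45×2.83)/(10.3+2.45) = 92.84/12.75 = 7.281 mg/L.
Mixed L₀ = (10.3×4.60 + 2.45×93.9)/(12.75) = 277.4/12.75 = 21.76 mg/L.
Initial deficit D₀ = C_s − DO₀ = 9.44 − 7.281 = 2.159 mg/L.
t_c = (1/0.7950) ln[(0.990/0.195)(1 − 2.159×0.7950/(0.195×21.76))] = 1.258 × ln(3.023) = 1.392 d.
D_c = (0.195/0.990) × 21.76 × e^(−0.195×1.392) = 0.1970 × 21.76 × 0.7623 = 3.267 mg/L.
Minimum DO = 9.44 − 3.267 = 6.173 mg/L.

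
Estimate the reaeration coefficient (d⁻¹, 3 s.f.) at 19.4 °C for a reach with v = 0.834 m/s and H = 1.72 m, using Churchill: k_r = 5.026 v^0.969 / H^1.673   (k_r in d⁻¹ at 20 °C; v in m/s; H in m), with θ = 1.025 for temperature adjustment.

k_r ≈ 1.68 d⁻¹

k_r(20) = 5.026 × 0.834^0.969 / 1.72^1.673 = 5.026 × 0.8387 / 2.478 = 1.701 d⁻¹.
k_r(19.4) = 1.701 × 1.025^(19.4−20) = 1.701 × 0.9853 = 1.676 d⁻¹.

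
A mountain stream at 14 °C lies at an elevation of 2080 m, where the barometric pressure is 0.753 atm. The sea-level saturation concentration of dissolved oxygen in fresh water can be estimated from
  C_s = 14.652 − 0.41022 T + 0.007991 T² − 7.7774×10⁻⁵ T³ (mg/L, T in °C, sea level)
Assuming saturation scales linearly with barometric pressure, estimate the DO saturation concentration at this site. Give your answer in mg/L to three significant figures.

At sea level: C_s = 14.652 − 0.41022×14 + 0.007991×14² − 7.7774×10⁻⁵×14³ = 10.26 mg/L.
Pressure correction: C_s' = 10.26 × 0.753 = 7.727 mg/L.

C_s ≈ 7.73 mg/L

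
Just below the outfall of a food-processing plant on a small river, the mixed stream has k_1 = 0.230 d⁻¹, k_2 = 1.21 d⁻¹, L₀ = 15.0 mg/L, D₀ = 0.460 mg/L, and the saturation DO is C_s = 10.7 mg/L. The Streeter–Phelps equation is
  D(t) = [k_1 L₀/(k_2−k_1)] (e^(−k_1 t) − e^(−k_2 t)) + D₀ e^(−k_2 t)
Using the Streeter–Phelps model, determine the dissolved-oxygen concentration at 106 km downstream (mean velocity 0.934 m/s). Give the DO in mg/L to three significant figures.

DO ≈ 8.72 mg/L

Travel time t = x/v = 106 km / (0.934 m/s) = 106000 m / 0.934 m/s = 113500 s = 1.314 d.
k_1 L₀/(k_2−k_1) = 0.230×15.0/(1.21−0.230) = 3.450/0.9800 = 3.520 mg/L.
e^(−k_1 t) = e^(−0.230×1.314) = 0.7393; e^(−k_2 t) = e^(−1.21×1.314) = 0.2040.
D = 3.520 × (0.7393 − 0.2040) + 0.460 × 0.2040 = 1.884 + 0.09386 = 1.978 mg/L.
DO = C_s − D = 10.7 − 1.978 = 8.722 mg/L.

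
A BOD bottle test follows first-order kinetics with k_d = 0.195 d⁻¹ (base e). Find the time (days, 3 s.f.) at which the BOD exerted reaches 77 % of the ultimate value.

t ≈ 7.54 d

y/L₀ = 1 − e^(−k_d t) = 0.77 ⇒ e^(−k_d t) = 0.230
t = −ln(0.230) / 0.195 = 1.470 / 0.195 = 7.537 d.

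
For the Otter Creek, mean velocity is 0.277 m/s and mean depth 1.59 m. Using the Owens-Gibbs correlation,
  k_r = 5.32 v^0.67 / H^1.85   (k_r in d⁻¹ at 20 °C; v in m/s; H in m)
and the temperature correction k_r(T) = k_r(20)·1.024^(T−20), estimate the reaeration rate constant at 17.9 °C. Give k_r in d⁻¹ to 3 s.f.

k_r(20) = 5.32 × 0.277^0.67 / 1.59^1.85 = 5.32 × 0.4231 / 2.358 = 0.9545 d⁻¹.
k_r(17.9) = 0.9545 × 1.024^(17.9−20) = 0.9545 × 0.9514 = 0.9082 d⁻¹.

k_r ≈ 0.908 d⁻¹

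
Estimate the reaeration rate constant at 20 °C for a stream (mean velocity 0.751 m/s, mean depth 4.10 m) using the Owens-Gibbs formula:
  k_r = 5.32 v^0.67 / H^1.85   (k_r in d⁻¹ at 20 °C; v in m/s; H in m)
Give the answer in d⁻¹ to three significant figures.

k_r = 5.32 × 0.751^0.67 / 4.10^1.85 = 5.32 × 0.8254 / 13.60 = 0.3228 d⁻¹.

k_r ≈ 0.323 d⁻¹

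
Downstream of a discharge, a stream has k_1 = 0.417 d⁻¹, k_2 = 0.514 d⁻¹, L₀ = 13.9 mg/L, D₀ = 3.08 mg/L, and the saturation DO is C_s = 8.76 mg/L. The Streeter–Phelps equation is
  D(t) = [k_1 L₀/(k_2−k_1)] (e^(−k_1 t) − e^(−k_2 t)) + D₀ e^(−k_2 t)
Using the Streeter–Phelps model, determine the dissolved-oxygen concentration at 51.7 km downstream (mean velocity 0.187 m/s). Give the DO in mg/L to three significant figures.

Travel time t = x/v = 51.7 km / (0.187 m/s) = 51700 m / 0.187 m/s = 276500 s = 3.200 d.
k_1 L₀/(k_2−k_1) = 0.417×13.9/(0.514−0.417) = 5.796/0.09700 = 59.76 mg/L.
e^(−k_1 t) = e^(−0.417×3.200) = 0.2633; e^(−k_2 t) = e^(−0.514×3.200) = 0.1931.
D = 59.76 × (0.2633 − 0.1931) + 3.08 × 0.1931 = 4.199 + 0.5946 = 4.793 mg/L.
DO = C_s − D = 8.76 − 4.793 = 3.967 mg/L.

DO ≈ 3.97 mg/L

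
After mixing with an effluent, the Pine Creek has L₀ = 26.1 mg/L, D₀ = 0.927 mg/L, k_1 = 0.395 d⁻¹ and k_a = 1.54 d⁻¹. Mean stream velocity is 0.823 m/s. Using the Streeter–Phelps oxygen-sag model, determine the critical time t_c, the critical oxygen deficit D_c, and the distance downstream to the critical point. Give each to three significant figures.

t_c = [1/(k_a−k_1)] ln[(k_a/k_1)(1 − D₀(k_a−k_1)/(k_1 L₀))]
= [1/(1.54−0.395)] ln[(1.54/0.395)(1 − 0.927×1.145/(0.395×26.1))]
= (1/1.145) ln[3.899 × 0.8970] = 0.8734 × ln(3.497) = 0.8734 × 1.252 = 1.093 d.
L(t_c) = L₀ e^(−k_1 t_c) = 26.1 × 0.6493 = 16.95 mg/L, and at the critical point k_a D_c = k_1 L, so D_c = (0.395/1.54) × 16.95 = 4.346 mg/L.
x_c = v t_c = 0.823 m/s × 1.093 d × 86400 s/d = 77750 m ≈ 77.8 km.

t_c ≈ 1.09 d; D_c ≈ 4.35 mg/L; x_c ≈ 77.8 km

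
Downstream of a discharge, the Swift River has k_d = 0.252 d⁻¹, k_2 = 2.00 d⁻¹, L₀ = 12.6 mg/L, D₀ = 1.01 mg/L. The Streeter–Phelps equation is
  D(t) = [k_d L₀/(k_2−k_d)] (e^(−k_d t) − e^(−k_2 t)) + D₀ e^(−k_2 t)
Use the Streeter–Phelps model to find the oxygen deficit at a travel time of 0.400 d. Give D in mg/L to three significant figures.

D ≈ 1.28 mg/L

k_d L₀/(k_2−k_d) = 0.252×12.6/(2.00−0.252) = 3.175/1.748 = 1.816 mg/L.
e^(−k_d t) = e^(−0.252×0.4000) = 0.9041; e^(−k_2 t) = e^(−2.00×0.4000) = 0.4493.
D = 1.816 × (0.9041 − 0.4493) + 1.01 × 0.4493 = 0.8261 + 0.4538 = 1.280 mg/L.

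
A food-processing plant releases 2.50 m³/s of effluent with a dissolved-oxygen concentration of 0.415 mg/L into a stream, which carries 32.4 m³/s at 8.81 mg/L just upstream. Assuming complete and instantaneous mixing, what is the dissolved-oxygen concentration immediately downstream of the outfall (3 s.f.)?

8.21 mg/L

Flow-weighted mixing: C = (Q_r C_r + Q_w C_w)/(Q_r + Q_w)
= (32.4×8.81 + 2.50×0.415)/(32.4 + 2.50) = 286.5/34.90 = 8.209 mg/L.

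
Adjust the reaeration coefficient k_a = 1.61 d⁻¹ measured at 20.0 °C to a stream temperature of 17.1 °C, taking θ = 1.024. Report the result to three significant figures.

k_a ≈ 1.50 d⁻¹

k_a(T₂) = k_a(T₁) · θ^(T₂−T₁) = 1.61 × 1.024^(17.1−20.0)
= 1.61 × 1.024^-2.90 = 1.61 × 0.9335 = 1.503 d⁻¹.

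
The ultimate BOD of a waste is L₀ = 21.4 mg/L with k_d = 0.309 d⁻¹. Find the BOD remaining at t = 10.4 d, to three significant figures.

L ≈ 0.861 mg/L

L_t = L₀ e^(−k_d t) = 21.4 × e^(−0.309×10.4) = 21.4 × 0.04021 = 0.8605 mg/L.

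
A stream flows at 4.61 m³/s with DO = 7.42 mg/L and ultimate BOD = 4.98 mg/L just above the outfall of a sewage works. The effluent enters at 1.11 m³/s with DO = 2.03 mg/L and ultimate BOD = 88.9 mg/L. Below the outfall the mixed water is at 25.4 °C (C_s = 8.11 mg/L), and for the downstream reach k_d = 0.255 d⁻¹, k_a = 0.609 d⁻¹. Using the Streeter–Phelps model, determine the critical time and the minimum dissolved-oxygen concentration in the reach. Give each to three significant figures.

Mixed DO = (4.61×7.42 + 1.11×2.03)/(4.61+1.11) = 36.46/5.720 = 6.374 mg/L.
Mixed L₀ = (4.61×4.98 + 1.11×88.9)/(5.720) = 121.6/5.720 = 21.27 mg/L.
Initial deficit D₀ = C_s − DO₀ = 8.11 − 6.374 = 1.736 mg/L.
t_c = (1/0.3540) ln[(0.609/0.255)(1 − 1.736×0.3540/(0.255×21.27))] = 2.825 × ln(2.118) = 2.119 d.
D_c = (0.255/0.609) × 21.27 × e^(−0.255×2.119) = 0.4187 × 21.27 × 0.5825 = 5.187 mg/L.
Minimum DO = 8.11 − 5.187 = 2.923 mg/L.

t_c ≈ 2.12 d; minimum DO ≈ 2.92 mg/L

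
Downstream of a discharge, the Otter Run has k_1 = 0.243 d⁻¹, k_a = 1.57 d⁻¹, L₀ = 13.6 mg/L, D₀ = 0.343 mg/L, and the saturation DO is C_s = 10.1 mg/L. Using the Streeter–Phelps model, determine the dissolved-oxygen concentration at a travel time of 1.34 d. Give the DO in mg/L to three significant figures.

k_1 L₀/(k_a−k_1) = 0.243×13.6/(1.57−0.243) = 3.305/1.327 = 2.490 mg/L.
e^(−k_1 t) = e^(−0.243×1.340) = 0.7221; e^(−k_a t) = e^(−1.57×1.340) = 0.1220.
D = 2.490 × (0.7221 − 0.1220) + 0.343 × 0.1220 = 1.494 + 0.04184 = 1.536 mg/L.
DO = C_s − D = 10.1 − 1.536 = 8.564 mg/L.

DO ≈ 8.56 mg/L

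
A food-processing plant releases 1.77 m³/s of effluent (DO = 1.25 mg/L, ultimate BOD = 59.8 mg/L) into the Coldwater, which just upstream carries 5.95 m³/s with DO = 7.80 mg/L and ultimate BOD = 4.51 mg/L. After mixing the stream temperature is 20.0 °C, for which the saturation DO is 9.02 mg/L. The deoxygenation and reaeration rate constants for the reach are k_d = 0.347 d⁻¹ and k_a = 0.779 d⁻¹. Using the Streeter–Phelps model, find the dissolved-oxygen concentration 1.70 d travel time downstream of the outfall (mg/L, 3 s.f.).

DO ≈ 4.31 mg/L

Mixed DO = (5.95×7.80 + 1.77×1.25)/(5.95+1.77) = 48.62/7.720 = 6.298 mg/L.
Mixed L₀ = (5.95×4.51 + 1.77×59.8)/(7.720) = 132.7/7.720 = 17.19 mg/L.
Initial deficit D₀ = C_s − DO₀ = 9.02 − 6.298 = 2.722 mg/L.
D(1.70) = [0.347×17.19/(0.779−0.347)](e^(−0.347×1.70) − e^(−0.779×1.70)) + 2.722 e^(−0.779×1.70)
= 13.80 × (0.5544 − 0.2660) + 2.722 × 0.2660 = 4.705 mg/L.
DO = 9.02 − 4.705 = 4.315 mg/L.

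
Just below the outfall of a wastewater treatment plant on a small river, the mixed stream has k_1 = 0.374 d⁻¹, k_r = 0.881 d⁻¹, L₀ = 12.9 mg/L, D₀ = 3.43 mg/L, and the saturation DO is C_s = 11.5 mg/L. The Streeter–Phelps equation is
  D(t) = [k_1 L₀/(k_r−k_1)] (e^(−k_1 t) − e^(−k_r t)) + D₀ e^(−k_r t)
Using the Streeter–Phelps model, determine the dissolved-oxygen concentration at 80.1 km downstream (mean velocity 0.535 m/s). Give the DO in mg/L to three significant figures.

Travel time t = x/v = 80.1 km / (0.535 m/s) = 80100 m / 0.535 m/s = 149700 s = 1.733 d.
k_1 L₀/(k_r−k_1) = 0.374×12.9/(0.881−0.374) = 4.825/0.5070 = 9.516 mg/L.
e^(−k_1 t) = e^(−0.374×1.733) = 0.5230; e^(−k_r t) = e^(−0.881×1.733) = 0.2173.
D = 9.516 × (0.5230 − 0.2173) + 3.43 × 0.2173 = 2.910 + 0.7452 = 3.655 mg/L.
DO = C_s − D = 11.5 − 3.655 = 7.845 mg/L.

DO ≈ 7.84 mg/L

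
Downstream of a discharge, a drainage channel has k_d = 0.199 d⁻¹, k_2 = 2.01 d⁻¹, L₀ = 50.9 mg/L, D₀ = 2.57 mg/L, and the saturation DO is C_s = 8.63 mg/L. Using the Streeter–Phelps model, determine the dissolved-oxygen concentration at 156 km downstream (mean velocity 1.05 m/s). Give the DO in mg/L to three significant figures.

DO ≈ 4.75 mg/L

Travel time t = x/v = 156 km / (1.05 m/s) = 156000 m / 1.05 m/s = 148600 s = 1.720 d.
k_d L₀/(k_2−k_d) = 0.199×50.9/(2.01−0.199) = 10.13/1.811 = 5.593 mg/L.
e^(−k_d t) = e^(−0.199×1.720) = 0.7102; e^(−k_2 t) = e^(−2.01×1.720) = 0.03154.
D = 5.593 × (0.7102 − 0.03154) + 2.57 × 0.03154 = 3.796 + 0.08107 = 3.877 mg/L.
DO = C_s − D = 8.63 − 3.877 = 4.753 mg/L.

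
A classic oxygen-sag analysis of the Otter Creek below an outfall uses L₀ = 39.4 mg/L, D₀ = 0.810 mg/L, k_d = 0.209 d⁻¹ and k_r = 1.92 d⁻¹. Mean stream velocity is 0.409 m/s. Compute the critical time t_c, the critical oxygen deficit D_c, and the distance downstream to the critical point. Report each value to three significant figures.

t_c ≈ 1.19 d; D_c ≈ 3.35 mg/L; x_c ≈ 42.0 km

At the critical point dD/dt = 0, so k_d L₀ e^(−k_d t) = k_r D. Substituting D(t) from the Streeter–Phelps equation and solving for t gives
t_c = ln[(k_r/k_d)(1 − D₀(k_r−k_d)/(k_d L₀))] / (k_r−k_d).
Here k_r−k_d = 1.711 d⁻¹ and 1 − D₀(k_r−k_d)/(k_d L₀) = 1 − 0.810×1.711/(0.209×39.4) = 0.8317, so
t_c = ln(9.187 × 0.8317) / 1.711 = 2.033 / 1.711 = 1.188 d.
L(t_c) = L₀ e^(−k_d t_c) = 39.4 × 0.7801 = 30.73 mg/L, and at the critical point k_r D_c = k_d L, so D_c = (0.209/1.92) × 30.73 = 3.346 mg/L.
x_c = v t_c = 0.409 m/s × 1.188 d × 86400 s/d = 42000 m ≈ 42.0 km.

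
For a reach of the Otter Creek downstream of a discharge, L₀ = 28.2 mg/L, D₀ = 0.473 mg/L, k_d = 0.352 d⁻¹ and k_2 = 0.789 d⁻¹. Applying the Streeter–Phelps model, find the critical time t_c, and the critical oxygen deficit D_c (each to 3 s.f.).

With k_2/k_d = 2.241 and 1 − D₀(k_2−k_d)/(k_d L₀) = 0.9792,
t_c = ln(2.241 × 0.9792) / (0.789 − 0.352) = ln(2.195) / 0.4370 = 0.7861/0.4370 = 1.799 d.
L(t_c) = L₀ e^(−k_d t_c) = 28.2 × 0.5309 = 14.97 mg/L, and at the critical point k_2 D_c = k_d L, so D_c = (0.352/0.789) × 14.97 = 6.679 mg/L.

t_c ≈ 1.80 d; D_c ≈ 6.68 mg/L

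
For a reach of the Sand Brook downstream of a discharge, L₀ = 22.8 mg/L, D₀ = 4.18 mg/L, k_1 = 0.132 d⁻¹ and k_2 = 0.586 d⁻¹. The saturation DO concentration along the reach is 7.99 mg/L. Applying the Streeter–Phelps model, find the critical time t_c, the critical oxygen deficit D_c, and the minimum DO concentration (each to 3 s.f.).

t_c ≈ 1.09 d; D_c ≈ 4.45 mg/L; min DO ≈ 3.54 mg/L

With k_2/k_1 = 4.439 and 1 − D₀(k_2−k_1)/(k_1 L₀) = 0.3694,
t_c = ln(4.439 × 0.3694) / (0.586 − 0.132) = ln(1.640) / 0.4540 = 0.4948/0.4540 = 1.090 d.
L(t_c) = L₀ e^(−k_1 t_c) = 22.8 × 0.8660 = 19.75 mg/L, and at the critical point k_2 D_c = k_1 L, so D_c = (0.132/0.586) × 19.75 = 4.448 mg/L.
Minimum DO = C_s − D_c = 7.99 − 4.448 = 3.542 mg/L.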